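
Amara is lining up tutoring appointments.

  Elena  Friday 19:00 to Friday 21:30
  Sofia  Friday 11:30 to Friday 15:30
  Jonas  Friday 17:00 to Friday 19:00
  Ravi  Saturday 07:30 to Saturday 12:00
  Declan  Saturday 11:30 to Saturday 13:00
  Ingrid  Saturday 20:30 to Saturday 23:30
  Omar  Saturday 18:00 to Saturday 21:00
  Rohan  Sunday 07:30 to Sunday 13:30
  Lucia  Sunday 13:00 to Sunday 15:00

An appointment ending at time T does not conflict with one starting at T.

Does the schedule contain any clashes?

Sorted by start: Sofia, Jonas, Elena, Ravi, Declan, Omar, Ingrid, Rohan, Lucia.
Jonas starts after Sofia ends; Sofia is clear from here.
Elena starts exactly when Jonas ends (back-to-back, no overlap); Jonas is clear from here.
Ravi starts after Elena ends; Elena is clear from here.
Declan starts before Ravi ends → Ravi and Declan overlap.
That's a conflict, so the schedule is not conflict-free.

Yes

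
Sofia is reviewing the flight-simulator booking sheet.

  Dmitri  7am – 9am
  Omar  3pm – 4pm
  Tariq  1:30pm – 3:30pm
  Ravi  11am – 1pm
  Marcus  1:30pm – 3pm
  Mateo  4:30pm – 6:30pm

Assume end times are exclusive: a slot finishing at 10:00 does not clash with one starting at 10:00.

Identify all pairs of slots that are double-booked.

Marcus & Tariq, Omar & Tariq

Sorted by start: Dmitri, Ravi, Tariq, Marcus, Omar, Mateo.
Ravi starts after Dmitri ends; Dmitri is clear from here.
Tariq starts after Ravi ends; Ravi is clear from here.
Marcus starts before Tariq ends → Tariq and Marcus overlap.
Omar starts before Tariq ends → Tariq and Omar overlap.
Mateo starts after Tariq ends.
Omar starts exactly when Marcus ends (back-to-back, no overlap); Marcus is clear from here.
Mateo starts after Omar ends.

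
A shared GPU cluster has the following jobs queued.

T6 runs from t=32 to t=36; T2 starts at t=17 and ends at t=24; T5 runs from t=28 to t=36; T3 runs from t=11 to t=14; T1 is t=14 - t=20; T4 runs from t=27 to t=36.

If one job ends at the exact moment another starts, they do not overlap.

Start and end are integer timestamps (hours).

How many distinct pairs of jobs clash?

Sorted by start: T3, T1, T2, T4, T5, T6.
T1 starts exactly when T3 ends (back-to-back, no overlap) — done with T3.
T2 starts before T1 ends → T1 and T2 overlap.
T4 starts after T1 ends — done with T1.
T4 starts after T2 ends — done with T2.
T5 starts before T4 ends → T4 and T5 overlap.
T6 starts before T4 ends → T4 and T6 overlap.
T6 starts before T5 ends → T5 and T6 overlap.
Overlapping pairs: T1 & T2, T4 & T5, T4 & T6, T5 & T6 — 4 in total.

4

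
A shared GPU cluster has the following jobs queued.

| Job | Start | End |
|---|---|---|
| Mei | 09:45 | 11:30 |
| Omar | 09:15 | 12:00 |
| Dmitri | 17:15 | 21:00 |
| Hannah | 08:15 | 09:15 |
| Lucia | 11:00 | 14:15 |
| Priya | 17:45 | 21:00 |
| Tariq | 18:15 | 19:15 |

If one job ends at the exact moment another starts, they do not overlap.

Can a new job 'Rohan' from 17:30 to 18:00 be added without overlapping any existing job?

No — it overlaps Dmitri, Priya

Hannah: ends 09:15 at or before Rohan starts 17:30 → clear.
Omar: ends 12:00 at or before Rohan starts 17:30 → clear.
Mei: ends 11:30 at or before Rohan starts 17:30 → clear.
Lucia: ends 14:15 at or before Rohan starts 17:30 → clear.
Dmitri: starts 17:15 before Rohan ends 18:00, and ends 21:00 after Rohan starts 17:30 → overlap.
Priya: starts 17:45 before Rohan ends 18:00, and ends 21:00 after Rohan starts 17:30 → overlap.
Tariq: starts 18:15 at or after Rohan ends 18:00 → clear.
Rohan overlaps Dmitri, Priya.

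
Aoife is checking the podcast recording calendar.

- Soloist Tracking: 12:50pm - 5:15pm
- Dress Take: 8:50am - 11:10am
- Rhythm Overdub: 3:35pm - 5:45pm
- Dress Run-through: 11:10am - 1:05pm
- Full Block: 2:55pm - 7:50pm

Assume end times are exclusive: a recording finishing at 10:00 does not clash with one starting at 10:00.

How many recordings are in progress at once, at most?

3

Sweep the timeline, counting +1 at each start and −1 at each end (ends before starts at a tie):
8:50am start Dress Take → 1
11:10am end Dress Take → 0
11:10am start Dress Run-through → 1
12:50pm start Soloist Tracking → 2
1:05pm end Dress Run-through → 1
2:55pm start Full Block → 2
3:35pm start Rhythm Overdub → 3
5:15pm end Soloist Tracking → 2
5:45pm end Rhythm Overdub → 1
7:50pm end Full Block → 0
Peak is 3, at 3:35pm (Full Block, Rhythm Overdub, Soloist Tracking).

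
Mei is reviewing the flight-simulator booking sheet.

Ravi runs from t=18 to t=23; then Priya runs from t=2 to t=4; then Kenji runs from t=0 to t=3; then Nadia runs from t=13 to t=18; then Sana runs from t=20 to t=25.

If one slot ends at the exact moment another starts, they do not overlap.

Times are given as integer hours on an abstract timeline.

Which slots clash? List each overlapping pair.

Kenji & Priya, Ravi & Sana

Sorted by start: Kenji, Priya, Nadia, Ravi, Sana.
Priya starts before Kenji ends → Kenji and Priya overlap.
Nadia starts after Kenji ends, so nothing later overlaps Kenji either.
Nadia starts after Priya ends, so nothing later overlaps Priya either.
Ravi starts exactly when Nadia ends (back-to-back, no overlap), so nothing later overlaps Nadia either.
Sana starts before Ravi ends → Ravi and Sana overlap.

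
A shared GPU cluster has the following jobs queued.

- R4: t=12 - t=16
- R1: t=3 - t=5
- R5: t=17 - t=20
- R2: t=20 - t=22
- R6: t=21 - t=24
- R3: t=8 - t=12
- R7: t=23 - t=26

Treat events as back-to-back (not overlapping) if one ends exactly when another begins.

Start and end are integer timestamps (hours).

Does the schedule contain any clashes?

Check each pair: they overlap iff neither finishes before the other starts.
Sorted by start: R1, R3, R4, R5, R2, R6, R7.
R3 starts after R1 ends, so nothing later overlaps R1 either.
R4 starts exactly when R3 ends (back-to-back, no overlap), so nothing later overlaps R3 either.
R5 starts after R4 ends, so nothing later overlaps R4 either.
R2 starts exactly when R5 ends (back-to-back, no overlap), so nothing later overlaps R5 either.
R6 starts before R2 ends → R2 and R6 overlap.
That's a conflict, so the schedule is not conflict-free.

Yes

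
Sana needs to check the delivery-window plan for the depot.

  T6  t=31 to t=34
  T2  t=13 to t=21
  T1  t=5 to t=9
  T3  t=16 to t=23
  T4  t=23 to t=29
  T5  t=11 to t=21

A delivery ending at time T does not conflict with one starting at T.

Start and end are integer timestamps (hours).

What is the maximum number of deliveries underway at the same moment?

3

Sweep the timeline, counting +1 at each start and −1 at each end (ends before starts at a tie):
t=5 start T1 → 1
t=9 end T1 → 0
t=11 start T5 → 1
t=13 start T2 → 2
t=16 start T3 → 3
t=21 end T2 → 2
t=21 end T5 → 1
t=23 end T3 → 0
t=23 start T4 → 1
t=29 end T4 → 0
t=31 start T6 → 1
t=34 end T6 → 0
Peak is 3, at t=16 (T2, T3, T5).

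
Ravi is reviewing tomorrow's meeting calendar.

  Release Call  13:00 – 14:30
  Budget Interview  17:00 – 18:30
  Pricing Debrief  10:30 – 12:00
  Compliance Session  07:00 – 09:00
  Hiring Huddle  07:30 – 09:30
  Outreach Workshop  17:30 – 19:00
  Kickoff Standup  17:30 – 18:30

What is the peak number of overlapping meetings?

Sort all start/end points and keep a running count:
07:00 start Compliance Session → 1
07:30 start Hiring Huddle → 2
09:00 end Compliance Session → 1
09:30 end Hiring Huddle → 0
10:30 start Pricing Debrief → 1
12:00 end Pricing Debrief → 0
13:00 start Release Call → 1
14:30 end Release Call → 0
17:00 start Budget Interview → 1
17:30 start Kickoff Standup → 2
17:30 start Outreach Workshop → 3
18:30 end Budget Interview → 2
18:30 end Kickoff Standup → 1
19:00 end Outreach Workshop → 0
Peak is 3, at 17:30 (Budget Interview, Kickoff Standup, Outreach Workshop).

3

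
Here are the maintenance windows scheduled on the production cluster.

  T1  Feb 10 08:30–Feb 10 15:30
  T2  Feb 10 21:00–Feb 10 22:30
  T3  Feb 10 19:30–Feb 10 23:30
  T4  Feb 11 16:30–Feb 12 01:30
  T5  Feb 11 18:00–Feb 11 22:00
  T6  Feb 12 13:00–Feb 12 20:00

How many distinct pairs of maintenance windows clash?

2

Sorted by start: T1, T3, T2, T4, T5, T6.
T3 starts after T1 ends — done with T1.
T2 starts before T3 ends → T3 and T2 overlap.
T4 starts after T3 ends — done with T3.
T4 starts after T2 ends — done with T2.
T5 starts before T4 ends → T4 and T5 overlap.
T6 starts after T4 ends.
T6 starts after T5 ends.
Overlapping pairs: T2 & T3, T4 & T5 — 2 in total.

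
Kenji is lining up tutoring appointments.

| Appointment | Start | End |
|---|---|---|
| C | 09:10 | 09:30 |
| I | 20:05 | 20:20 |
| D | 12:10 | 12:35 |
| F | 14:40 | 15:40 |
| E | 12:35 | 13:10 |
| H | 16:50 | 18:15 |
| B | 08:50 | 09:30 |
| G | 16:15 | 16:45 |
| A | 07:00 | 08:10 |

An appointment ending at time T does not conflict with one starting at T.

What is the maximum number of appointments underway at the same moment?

Sweep the timeline, counting +1 at each start and −1 at each end (ends before starts at a tie):
07:00 start A → 1
08:10 end A → 0
08:50 start B → 1
09:10 start C → 2
09:30 end B → 1
09:30 end C → 0
12:10 start D → 1
12:35 end D → 0
12:35 start E → 1
13:10 end E → 0
14:40 start F → 1
15:40 end F → 0
16:15 start G → 1
16:45 end G → 0
16:50 start H → 1
18:15 end H → 0
20:05 start I → 1
20:20 end I → 0
Peak is 2, at 09:10 (B, C).

2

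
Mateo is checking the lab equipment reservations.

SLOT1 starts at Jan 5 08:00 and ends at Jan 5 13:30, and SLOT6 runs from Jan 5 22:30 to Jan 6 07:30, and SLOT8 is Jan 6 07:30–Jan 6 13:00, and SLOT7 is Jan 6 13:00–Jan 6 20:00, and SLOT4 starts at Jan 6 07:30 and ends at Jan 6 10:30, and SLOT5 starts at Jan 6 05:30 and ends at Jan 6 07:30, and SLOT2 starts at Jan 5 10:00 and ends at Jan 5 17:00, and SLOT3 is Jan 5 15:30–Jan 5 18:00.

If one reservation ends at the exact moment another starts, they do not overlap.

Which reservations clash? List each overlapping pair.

Two intervals overlap when each starts before the other ends.
Sorted by start: SLOT1, SLOT2, SLOT3, SLOT6, SLOT5, SLOT4, SLOT8, SLOT7.
SLOT2 starts before SLOT1 ends → SLOT1 and SLOT2 overlap.
SLOT3 starts after SLOT1 ends, so SLOT1 has no further overlaps.
SLOT3 starts before SLOT2 ends → SLOT2 and SLOT3 overlap.
SLOT6 starts after SLOT2 ends, so SLOT2 has no further overlaps.
SLOT6 starts after SLOT3 ends, so SLOT3 has no further overlaps.
SLOT5 starts before SLOT6 ends → SLOT6 and SLOT5 overlap.
SLOT4 starts exactly when SLOT6 ends (back-to-back, no overlap), so SLOT6 has no further overlaps.
SLOT4 starts exactly when SLOT5 ends (back-to-back, no overlap), so SLOT5 has no further overlaps.
SLOT8 starts before SLOT4 ends → SLOT4 and SLOT8 overlap.
SLOT7 starts after SLOT4 ends.
SLOT7 starts exactly when SLOT8 ends (back-to-back, no overlap).

SLOT1 & SLOT2, SLOT2 & SLOT3, SLOT4 & SLOT8, SLOT5 & SLOT6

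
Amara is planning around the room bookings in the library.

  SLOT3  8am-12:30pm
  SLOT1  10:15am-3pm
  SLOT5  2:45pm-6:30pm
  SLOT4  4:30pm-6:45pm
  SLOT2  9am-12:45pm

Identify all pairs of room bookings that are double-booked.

SLOT1 & SLOT2, SLOT1 & SLOT3, SLOT1 & SLOT5, SLOT2 & SLOT3, SLOT4 & SLOT5

Sorted by start: SLOT3, SLOT2, SLOT1, SLOT5, SLOT4.
SLOT2 starts before SLOT3 ends → SLOT3 and SLOT2 overlap.
SLOT1 starts before SLOT3 ends → SLOT3 and SLOT1 overlap.
SLOT5 starts after SLOT3 ends, so nothing later overlaps SLOT3 either.
SLOT1 starts before SLOT2 ends → SLOT2 and SLOT1 overlap.
SLOT5 starts after SLOT2 ends, so nothing later overlaps SLOT2 either.
SLOT5 starts before SLOT1 ends → SLOT1 and SLOT5 overlap.
SLOT4 starts after SLOT1 ends.
SLOT4 starts before SLOT5 ends → SLOT5 and SLOT4 overlap.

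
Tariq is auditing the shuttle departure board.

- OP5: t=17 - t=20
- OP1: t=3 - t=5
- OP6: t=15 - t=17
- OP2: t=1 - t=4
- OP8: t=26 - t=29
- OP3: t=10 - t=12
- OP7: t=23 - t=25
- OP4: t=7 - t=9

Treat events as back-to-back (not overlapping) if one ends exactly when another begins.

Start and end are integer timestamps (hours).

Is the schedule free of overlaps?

No

Sorted by start: OP2, OP1, OP4, OP3, OP6, OP5, OP7, OP8.
OP1 starts before OP2 ends → OP2 and OP1 overlap.
That's a conflict, so the schedule is not conflict-free.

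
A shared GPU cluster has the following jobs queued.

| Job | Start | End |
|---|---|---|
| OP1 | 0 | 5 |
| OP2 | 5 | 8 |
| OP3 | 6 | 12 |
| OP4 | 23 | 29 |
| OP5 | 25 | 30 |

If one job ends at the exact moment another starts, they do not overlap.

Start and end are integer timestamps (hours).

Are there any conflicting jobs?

Sorted by start: OP1, OP2, OP3, OP4, OP5.
OP2 starts exactly when OP1 ends (back-to-back, no overlap), so nothing later overlaps OP1 either.
OP3 starts before OP2 ends → OP2 and OP3 overlap.
That's a conflict, so the schedule is not conflict-free.

Yes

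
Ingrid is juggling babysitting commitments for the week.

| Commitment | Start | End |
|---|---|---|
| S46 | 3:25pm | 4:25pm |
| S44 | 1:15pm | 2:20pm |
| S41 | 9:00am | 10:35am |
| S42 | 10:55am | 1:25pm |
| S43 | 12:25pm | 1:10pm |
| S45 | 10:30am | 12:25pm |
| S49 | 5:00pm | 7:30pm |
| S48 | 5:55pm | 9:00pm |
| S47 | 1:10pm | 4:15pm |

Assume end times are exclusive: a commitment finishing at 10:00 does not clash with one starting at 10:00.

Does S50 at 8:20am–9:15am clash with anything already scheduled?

Yes — it overlaps S41

S41: starts 9:00am before S50 ends 9:15am, and ends 10:35am after S50 starts 8:20am → overlap.
S45: starts 10:30am at or after S50 ends 9:15am → clear.
S42: starts 10:55am at or after S50 ends 9:15am → clear.
S43: starts 12:25pm at or after S50 ends 9:15am → clear.
S47: starts 1:10pm at or after S50 ends 9:15am → clear.
S44: starts 1:15pm at or after S50 ends 9:15am → clear.
S46: starts 3:25pm at or after S50 ends 9:15am → clear.
S49: starts 5:00pm at or after S50 ends 9:15am → clear.
S48: starts 5:55pm at or after S50 ends 9:15am → clear.
S50 overlaps S41.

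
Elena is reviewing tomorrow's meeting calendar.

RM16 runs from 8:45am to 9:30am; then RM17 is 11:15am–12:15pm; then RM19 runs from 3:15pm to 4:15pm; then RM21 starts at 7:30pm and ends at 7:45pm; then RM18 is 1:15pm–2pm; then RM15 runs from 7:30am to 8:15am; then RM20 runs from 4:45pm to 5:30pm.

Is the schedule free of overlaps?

Two intervals overlap when each starts before the other ends.
Sorted by start: RM15, RM16, RM17, RM18, RM19, RM20, RM21.
RM16 starts after RM15 ends; RM15 is clear from here.
RM17 starts after RM16 ends; RM16 is clear from here.
RM18 starts after RM17 ends; RM17 is clear from here.
RM19 starts after RM18 ends; RM18 is clear from here.
RM20 starts after RM19 ends; RM19 is clear from here.
RM21 starts after RM20 ends.
Every pair is clear; the schedule has no overlaps.

Yes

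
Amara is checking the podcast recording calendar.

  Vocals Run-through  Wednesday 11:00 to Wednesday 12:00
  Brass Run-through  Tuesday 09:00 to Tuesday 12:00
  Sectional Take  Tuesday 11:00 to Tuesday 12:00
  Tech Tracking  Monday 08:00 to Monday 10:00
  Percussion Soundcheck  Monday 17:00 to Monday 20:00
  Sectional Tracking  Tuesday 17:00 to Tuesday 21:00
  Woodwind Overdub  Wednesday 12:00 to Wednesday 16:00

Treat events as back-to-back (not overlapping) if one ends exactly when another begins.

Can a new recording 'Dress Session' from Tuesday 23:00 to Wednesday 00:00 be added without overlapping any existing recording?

Yes — the slot is free

Tech Tracking: ends Monday 10:00 at or before Dress Session starts Tuesday 23:00 → clear.
Percussion Soundcheck: ends Monday 20:00 at or before Dress Session starts Tuesday 23:00 → clear.
Brass Run-through: ends Tuesday 12:00 at or before Dress Session starts Tuesday 23:00 → clear.
Sectional Take: ends Tuesday 12:00 at or before Dress Session starts Tuesday 23:00 → clear.
Sectional Tracking: ends Tuesday 21:00 at or before Dress Session starts Tuesday 23:00 → clear.
Vocals Run-through: starts Wednesday 11:00 at or after Dress Session ends Wednesday 00:00 → clear.
Woodwind Overdub: starts Wednesday 12:00 at or after Dress Session ends Wednesday 00:00 → clear.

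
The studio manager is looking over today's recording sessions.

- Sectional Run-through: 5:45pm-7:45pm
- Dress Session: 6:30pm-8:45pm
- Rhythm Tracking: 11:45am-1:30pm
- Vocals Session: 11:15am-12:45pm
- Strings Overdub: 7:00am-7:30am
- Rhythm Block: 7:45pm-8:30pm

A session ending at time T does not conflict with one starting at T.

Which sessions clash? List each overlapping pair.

Dress Session & Rhythm Block, Dress Session & Sectional Run-through, Rhythm Tracking & Vocals Session

Sorted by start: Strings Overdub, Vocals Session, Rhythm Tracking, Sectional Run-through, Dress Session, Rhythm Block.
Vocals Session starts after Strings Overdub ends, so Strings Overdub has no further overlaps.
Rhythm Tracking starts before Vocals Session ends → Vocals Session and Rhythm Tracking overlap.
Sectional Run-through starts after Vocals Session ends, so Vocals Session has no further overlaps.
Sectional Run-through starts after Rhythm Tracking ends, so Rhythm Tracking has no further overlaps.
Dress Session starts before Sectional Run-through ends → Sectional Run-through and Dress Session overlap.
Rhythm Block starts exactly when Sectional Run-through ends (back-to-back, no overlap).
Rhythm Block starts before Dress Session ends → Dress Session and Rhythm Block overlap.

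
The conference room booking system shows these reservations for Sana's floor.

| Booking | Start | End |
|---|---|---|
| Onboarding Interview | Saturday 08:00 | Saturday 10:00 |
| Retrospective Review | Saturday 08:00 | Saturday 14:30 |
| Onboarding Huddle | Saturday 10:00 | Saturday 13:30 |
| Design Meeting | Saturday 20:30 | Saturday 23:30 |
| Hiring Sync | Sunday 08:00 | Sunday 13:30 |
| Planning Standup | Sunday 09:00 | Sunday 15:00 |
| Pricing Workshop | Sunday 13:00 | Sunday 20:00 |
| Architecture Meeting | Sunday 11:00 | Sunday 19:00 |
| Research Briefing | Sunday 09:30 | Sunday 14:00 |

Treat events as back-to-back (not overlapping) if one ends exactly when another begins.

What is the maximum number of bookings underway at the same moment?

5

Sweep the timeline, counting +1 at each start and −1 at each end (ends before starts at a tie):
Saturday 08:00 start Onboarding Interview → 1
Saturday 08:00 start Retrospective Review → 2
Saturday 10:00 end Onboarding Interview → 1
Saturday 10:00 start Onboarding Huddle → 2
Saturday 13:30 end Onboarding Huddle → 1
Saturday 14:30 end Retrospective Review → 0
Saturday 20:30 start Design Meeting → 1
Saturday 23:30 end Design Meeting → 0
Sunday 08:00 start Hiring Sync → 1
Sunday 09:00 start Planning Standup → 2
Sunday 09:30 start Research Briefing → 3
Sunday 11:00 start Architecture Meeting → 4
Sunday 13:00 start Pricing Workshop → 5
Sunday 13:30 end Hiring Sync → 4
Sunday 14:00 end Research Briefing → 3
Sunday 15:00 end Planning Standup → 2
Sunday 19:00 end Architecture Meeting → 1
Sunday 20:00 end Pricing Workshop → 0
Peak is 5, at Sunday 13:00 (Architecture Meeting, Hiring Sync, Planning Standup, Pricing Workshop, Research Briefing).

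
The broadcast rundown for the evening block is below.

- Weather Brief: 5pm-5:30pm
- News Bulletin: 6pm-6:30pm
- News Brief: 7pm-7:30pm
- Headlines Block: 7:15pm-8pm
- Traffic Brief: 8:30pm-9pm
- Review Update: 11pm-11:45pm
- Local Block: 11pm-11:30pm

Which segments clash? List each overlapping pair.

Headlines Block & News Brief, Local Block & Review Update

Sorted by start: Weather Brief, News Bulletin, News Brief, Headlines Block, Traffic Brief, Review Update, Local Block.
News Bulletin starts after Weather Brief ends, so nothing later overlaps Weather Brief either.
News Brief starts after News Bulletin ends, so nothing later overlaps News Bulletin either.
Headlines Block starts before News Brief ends → News Brief and Headlines Block overlap.
Traffic Brief starts after News Brief ends, so nothing later overlaps News Brief either.
Traffic Brief starts after Headlines Block ends, so nothing later overlaps Headlines Block either.
Review Update starts after Traffic Brief ends, so nothing later overlaps Traffic Brief either.
Local Block starts before Review Update ends → Review Update and Local Block overlap.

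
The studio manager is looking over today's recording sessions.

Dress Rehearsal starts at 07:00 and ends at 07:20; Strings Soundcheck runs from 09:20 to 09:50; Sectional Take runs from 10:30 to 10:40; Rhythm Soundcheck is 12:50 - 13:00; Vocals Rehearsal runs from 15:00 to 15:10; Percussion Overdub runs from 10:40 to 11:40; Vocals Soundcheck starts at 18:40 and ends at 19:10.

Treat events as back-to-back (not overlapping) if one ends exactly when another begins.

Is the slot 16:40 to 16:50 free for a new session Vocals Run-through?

Yes — the slot is free

Dress Rehearsal: ends 07:20 at or before Vocals Run-through starts 16:40 → clear.
Strings Soundcheck: ends 09:50 at or before Vocals Run-through starts 16:40 → clear.
Sectional Take: ends 10:40 at or before Vocals Run-through starts 16:40 → clear.
Percussion Overdub: ends 11:40 at or before Vocals Run-through starts 16:40 → clear.
Rhythm Soundcheck: ends 13:00 at or before Vocals Run-through starts 16:40 → clear.
Vocals Rehearsal: ends 15:10 at or before Vocals Run-through starts 16:40 → clear.
Vocals Soundcheck: starts 18:40 at or after Vocals Run-through ends 16:50 → clear.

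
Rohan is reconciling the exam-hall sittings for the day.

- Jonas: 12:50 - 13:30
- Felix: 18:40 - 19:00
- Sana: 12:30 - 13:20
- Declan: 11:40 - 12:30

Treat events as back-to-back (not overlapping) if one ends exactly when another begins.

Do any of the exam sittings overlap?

Two intervals overlap when each starts before the other ends.
Sorted by start: Declan, Sana, Jonas, Felix.
Sana starts exactly when Declan ends (back-to-back, no overlap), so Declan has no further overlaps.
Jonas starts before Sana ends → Sana and Jonas overlap.
That's a conflict, so the schedule is not conflict-free.

Yes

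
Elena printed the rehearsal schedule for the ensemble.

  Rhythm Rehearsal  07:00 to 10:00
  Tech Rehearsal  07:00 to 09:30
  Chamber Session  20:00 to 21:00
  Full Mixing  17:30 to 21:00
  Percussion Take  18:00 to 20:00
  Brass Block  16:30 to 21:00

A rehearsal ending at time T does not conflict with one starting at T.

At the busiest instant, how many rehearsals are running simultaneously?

Sweep the timeline, counting +1 at each start and −1 at each end (ends before starts at a tie):
07:00 start Rhythm Rehearsal → 1
07:00 start Tech Rehearsal → 2
09:30 end Tech Rehearsal → 1
10:00 end Rhythm Rehearsal → 0
16:30 start Brass Block → 1
17:30 start Full Mixing → 2
18:00 start Percussion Take → 3
20:00 end Percussion Take → 2
20:00 start Chamber Session → 3
21:00 end Brass Block → 2
21:00 end Chamber Session → 1
21:00 end Full Mixing → 0
Peak is 3, at 18:00 (Brass Block, Full Mixing, Percussion Take).

3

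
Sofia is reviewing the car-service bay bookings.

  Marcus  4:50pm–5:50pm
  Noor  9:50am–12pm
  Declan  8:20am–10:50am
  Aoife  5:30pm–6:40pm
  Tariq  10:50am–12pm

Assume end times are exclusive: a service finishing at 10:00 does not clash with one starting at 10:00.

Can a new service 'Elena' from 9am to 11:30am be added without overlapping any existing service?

No — it overlaps Declan, Noor, Tariq

Declan: starts 8:20am before Elena ends 11:30am, and ends 10:50am after Elena starts 9am → overlap.
Noor: starts 9:50am before Elena ends 11:30am, and ends 12pm after Elena starts 9am → overlap.
Tariq: starts 10:50am before Elena ends 11:30am, and ends 12pm after Elena starts 9am → overlap.
Marcus: starts 4:50pm at or after Elena ends 11:30am → clear.
Aoife: starts 5:30pm at or after Elena ends 11:30am → clear.
Elena overlaps Tariq, Declan, Noor.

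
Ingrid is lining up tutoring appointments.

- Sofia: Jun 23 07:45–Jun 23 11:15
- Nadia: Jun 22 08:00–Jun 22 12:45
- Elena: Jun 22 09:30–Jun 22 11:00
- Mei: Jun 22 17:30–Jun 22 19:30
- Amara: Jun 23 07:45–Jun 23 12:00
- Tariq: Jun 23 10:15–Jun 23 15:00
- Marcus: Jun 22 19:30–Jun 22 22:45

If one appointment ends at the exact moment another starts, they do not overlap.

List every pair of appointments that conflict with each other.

Amara & Sofia, Amara & Tariq, Elena & Nadia, Sofia & Tariq

Sorted by start: Nadia, Elena, Mei, Marcus, Sofia, Amara, Tariq.
Elena starts before Nadia ends → Nadia and Elena overlap.
Mei starts after Nadia ends; Nadia is clear from here.
Mei starts after Elena ends; Elena is clear from here.
Marcus starts exactly when Mei ends (back-to-back, no overlap); Mei is clear from here.
Sofia starts after Marcus ends; Marcus is clear from here.
Amara starts before Sofia ends → Sofia and Amara overlap.
Tariq starts before Sofia ends → Sofia and Tariq overlap.
Tariq starts before Amara ends → Amara and Tariq overlap.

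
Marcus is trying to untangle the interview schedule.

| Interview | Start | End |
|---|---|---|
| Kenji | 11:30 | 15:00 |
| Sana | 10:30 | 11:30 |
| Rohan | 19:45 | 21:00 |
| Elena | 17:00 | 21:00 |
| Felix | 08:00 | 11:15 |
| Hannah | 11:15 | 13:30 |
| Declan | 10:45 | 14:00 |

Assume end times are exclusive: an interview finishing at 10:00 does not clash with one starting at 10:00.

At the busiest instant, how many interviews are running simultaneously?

Sort all start/end points and keep a running count:
08:00 start Felix → 1
10:30 start Sana → 2
10:45 start Declan → 3
11:15 end Felix → 2
11:15 start Hannah → 3
11:30 end Sana → 2
11:30 start Kenji → 3
13:30 end Hannah → 2
14:00 end Declan → 1
15:00 end Kenji → 0
17:00 start Elena → 1
19:45 start Rohan → 2
21:00 end Elena → 1
21:00 end Rohan → 0
Peak is 3, at 10:45 (Declan, Felix, Sana).

3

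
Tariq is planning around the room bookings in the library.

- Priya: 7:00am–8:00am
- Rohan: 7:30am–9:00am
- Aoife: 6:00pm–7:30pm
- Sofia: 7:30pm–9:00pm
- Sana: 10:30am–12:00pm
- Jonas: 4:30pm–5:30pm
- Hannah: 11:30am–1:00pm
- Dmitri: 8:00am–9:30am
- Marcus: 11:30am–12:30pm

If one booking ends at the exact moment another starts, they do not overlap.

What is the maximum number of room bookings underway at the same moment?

Walk through starts and ends in time order (an end at T is processed before a start at T):
7:00am start Priya → 1
7:30am start Rohan → 2
8:00am end Priya → 1
8:00am start Dmitri → 2
9:00am end Rohan → 1
9:30am end Dmitri → 0
10:30am start Sana → 1
11:30am start Hannah → 2
11:30am start Marcus → 3
12:00pm end Sana → 2
12:30pm end Marcus → 1
1:00pm end Hannah → 0
4:30pm start Jonas → 1
5:30pm end Jonas → 0
6:00pm start Aoife → 1
7:30pm end Aoife → 0
7:30pm start Sofia → 1
9:00pm end Sofia → 0
Peak is 3, at 11:30am (Hannah, Marcus, Sana).

3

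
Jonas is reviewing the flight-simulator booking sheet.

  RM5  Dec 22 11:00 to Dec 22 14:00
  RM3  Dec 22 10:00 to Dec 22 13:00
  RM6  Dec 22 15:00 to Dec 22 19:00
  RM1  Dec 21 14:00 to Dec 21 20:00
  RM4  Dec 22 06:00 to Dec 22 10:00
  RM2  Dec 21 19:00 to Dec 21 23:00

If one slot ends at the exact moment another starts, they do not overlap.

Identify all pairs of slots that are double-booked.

RM1 & RM2, RM3 & RM5

Check each pair: they overlap iff neither finishes before the other starts.
Sorted by start: RM1, RM2, RM4, RM3, RM5, RM6.
RM2 starts before RM1 ends → RM1 and RM2 overlap.
RM4 starts after RM1 ends, so RM1 has no further overlaps.
RM4 starts after RM2 ends, so RM2 has no further overlaps.
RM3 starts exactly when RM4 ends (back-to-back, no overlap), so RM4 has no further overlaps.
RM5 starts before RM3 ends → RM3 and RM5 overlap.
RM6 starts after RM3 ends.
RM6 starts after RM5 ends.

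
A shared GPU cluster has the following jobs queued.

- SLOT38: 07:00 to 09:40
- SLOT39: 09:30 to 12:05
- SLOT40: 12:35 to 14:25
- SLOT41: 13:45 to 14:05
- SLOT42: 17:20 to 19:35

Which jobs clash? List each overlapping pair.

Sorted by start: SLOT38, SLOT39, SLOT40, SLOT41, SLOT42.
SLOT39 starts before SLOT38 ends → SLOT38 and SLOT39 overlap.
SLOT40 starts after SLOT38 ends, so SLOT38 has no further overlaps.
SLOT40 starts after SLOT39 ends, so SLOT39 has no further overlaps.
SLOT41 starts before SLOT40 ends → SLOT40 and SLOT41 overlap.
SLOT42 starts after SLOT40 ends.
SLOT42 starts after SLOT41 ends.

SLOT38 & SLOT39, SLOT40 & SLOT41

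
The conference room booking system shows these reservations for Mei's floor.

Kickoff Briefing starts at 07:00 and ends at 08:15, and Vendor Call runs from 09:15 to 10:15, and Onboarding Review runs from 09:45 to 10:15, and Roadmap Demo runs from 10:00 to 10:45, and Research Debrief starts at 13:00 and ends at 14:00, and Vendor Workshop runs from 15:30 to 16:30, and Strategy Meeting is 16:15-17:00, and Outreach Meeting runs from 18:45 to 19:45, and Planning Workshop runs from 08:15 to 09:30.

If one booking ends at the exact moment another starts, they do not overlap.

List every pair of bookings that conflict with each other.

Sorted by start: Kickoff Briefing, Planning Workshop, Vendor Call, Onboarding Review, Roadmap Demo, Research Debrief, Vendor Workshop, Strategy Meeting, Outreach Meeting.
Planning Workshop starts exactly when Kickoff Briefing ends (back-to-back, no overlap); Kickoff Briefing is clear from here.
Vendor Call starts before Planning Workshop ends → Planning Workshop and Vendor Call overlap.
Onboarding Review starts after Planning Workshop ends; Planning Workshop is clear from here.
Onboarding Review starts before Vendor Call ends → Vendor Call and Onboarding Review overlap.
Roadmap Demo starts before Vendor Call ends → Vendor Call and Roadmap Demo overlap.
Research Debrief starts after Vendor Call ends; Vendor Call is clear from here.
Roadmap Demo starts before Onboarding Review ends → Onboarding Review and Roadmap Demo overlap.
Research Debrief starts after Onboarding Review ends; Onboarding Review is clear from here.
Research Debrief starts after Roadmap Demo ends; Roadmap Demo is clear from here.
Vendor Workshop starts after Research Debrief ends; Research Debrief is clear from here.
Strategy Meeting starts before Vendor Workshop ends → Vendor Workshop and Strategy Meeting overlap.
Outreach Meeting starts after Vendor Workshop ends.
Outreach Meeting starts after Strategy Meeting ends.

Onboarding Review & Roadmap Demo, Onboarding Review & Vendor Call, Planning Workshop & Vendor Call, Roadmap Demo & Vendor Call, Strategy Meeting & Vendor Workshop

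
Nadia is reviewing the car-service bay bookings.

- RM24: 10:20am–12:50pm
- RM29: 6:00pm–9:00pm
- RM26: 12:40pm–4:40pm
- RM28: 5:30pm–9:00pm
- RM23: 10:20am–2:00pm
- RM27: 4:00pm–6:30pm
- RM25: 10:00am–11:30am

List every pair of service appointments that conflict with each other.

RM23 & RM24, RM23 & RM25, RM23 & RM26, RM24 & RM25, RM24 & RM26, RM26 & RM27, RM27 & RM28, RM27 & RM29, RM28 & RM29

Sorted by start: RM25, RM23, RM24, RM26, RM27, RM28, RM29.
RM23 starts before RM25 ends → RM25 and RM23 overlap.
RM24 starts before RM25 ends → RM25 and RM24 overlap.
RM26 starts after RM25 ends; RM25 is clear from here.
RM24 starts before RM23 ends → RM23 and RM24 overlap.
RM26 starts before RM23 ends → RM23 and RM26 overlap.
RM27 starts after RM23 ends; RM23 is clear from here.
RM26 starts before RM24 ends → RM24 and RM26 overlap.
RM27 starts after RM24 ends; RM24 is clear from here.
RM27 starts before RM26 ends → RM26 and RM27 overlap.
RM28 starts after RM26 ends; RM26 is clear from here.
RM28 starts before RM27 ends → RM27 and RM28 overlap.
RM29 starts before RM27 ends → RM27 and RM29 overlap.
RM29 starts before RM28 ends → RM28 and RM29 overlap.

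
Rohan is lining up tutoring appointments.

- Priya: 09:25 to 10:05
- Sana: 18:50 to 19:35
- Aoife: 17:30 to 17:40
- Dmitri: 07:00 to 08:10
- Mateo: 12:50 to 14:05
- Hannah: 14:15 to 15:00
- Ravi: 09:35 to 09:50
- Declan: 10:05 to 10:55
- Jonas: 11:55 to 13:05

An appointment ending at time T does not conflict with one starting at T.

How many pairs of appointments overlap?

2

Sorted by start: Dmitri, Priya, Ravi, Declan, Jonas, Mateo, Hannah, Aoife, Sana.
Priya starts after Dmitri ends; Dmitri is clear from here.
Ravi starts before Priya ends → Priya and Ravi overlap.
Declan starts exactly when Priya ends (back-to-back, no overlap); Priya is clear from here.
Declan starts after Ravi ends; Ravi is clear from here.
Jonas starts after Declan ends; Declan is clear from here.
Mateo starts before Jonas ends → Jonas and Mateo overlap.
Hannah starts after Jonas ends; Jonas is clear from here.
Hannah starts after Mateo ends; Mateo is clear from here.
Aoife starts after Hannah ends; Hannah is clear from here.
Sana starts after Aoife ends.
Overlapping pairs: Jonas & Mateo, Priya & Ravi — 2 in total.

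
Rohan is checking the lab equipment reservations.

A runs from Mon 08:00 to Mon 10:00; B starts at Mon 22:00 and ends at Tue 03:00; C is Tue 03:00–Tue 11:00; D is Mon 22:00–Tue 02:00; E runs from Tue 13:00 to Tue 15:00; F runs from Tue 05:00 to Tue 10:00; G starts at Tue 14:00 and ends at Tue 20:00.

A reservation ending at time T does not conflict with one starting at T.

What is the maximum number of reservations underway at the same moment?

Walk through starts and ends in time order (an end at T is processed before a start at T):
Mon 08:00 start A → 1
Mon 10:00 end A → 0
Mon 22:00 start B → 1
Mon 22:00 start D → 2
Tue 02:00 end D → 1
Tue 03:00 end B → 0
Tue 03:00 start C → 1
Tue 05:00 start F → 2
Tue 10:00 end F → 1
Tue 11:00 end C → 0
Tue 13:00 start E → 1
Tue 14:00 start G → 2
Tue 15:00 end E → 1
Tue 20:00 end G → 0
Peak is 2, at Mon 22:00 (B, D).

2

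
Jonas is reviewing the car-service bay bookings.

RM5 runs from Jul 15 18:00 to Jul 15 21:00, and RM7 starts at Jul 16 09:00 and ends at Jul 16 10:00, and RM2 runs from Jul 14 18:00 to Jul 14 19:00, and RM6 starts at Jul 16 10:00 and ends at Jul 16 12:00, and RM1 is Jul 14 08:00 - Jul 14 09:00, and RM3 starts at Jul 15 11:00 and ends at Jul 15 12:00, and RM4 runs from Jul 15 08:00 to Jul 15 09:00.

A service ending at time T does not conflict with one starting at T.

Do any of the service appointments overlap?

No

Sorted by start: RM1, RM2, RM4, RM3, RM5, RM7, RM6.
RM2 starts after RM1 ends; RM1 is clear from here.
RM4 starts after RM2 ends; RM2 is clear from here.
RM3 starts after RM4 ends; RM4 is clear from here.
RM5 starts after RM3 ends; RM3 is clear from here.
RM7 starts after RM5 ends; RM5 is clear from here.
RM6 starts exactly when RM7 ends (back-to-back, no overlap).
Every pair is clear; the schedule has no overlaps.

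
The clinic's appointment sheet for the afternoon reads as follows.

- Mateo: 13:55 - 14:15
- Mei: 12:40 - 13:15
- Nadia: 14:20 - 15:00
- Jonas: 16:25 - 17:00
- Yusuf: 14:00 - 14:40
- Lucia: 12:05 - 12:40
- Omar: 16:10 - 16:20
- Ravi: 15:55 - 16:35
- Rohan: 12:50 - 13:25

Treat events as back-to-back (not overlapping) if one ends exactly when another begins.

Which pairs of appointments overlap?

Jonas & Ravi, Mateo & Yusuf, Mei & Rohan, Nadia & Yusuf, Omar & Ravi

Check each pair: they overlap iff neither finishes before the other starts.
Sorted by start: Lucia, Mei, Rohan, Mateo, Yusuf, Nadia, Ravi, Omar, Jonas.
Mei starts exactly when Lucia ends (back-to-back, no overlap) — done with Lucia.
Rohan starts before Mei ends → Mei and Rohan overlap.
Mateo starts after Mei ends — done with Mei.
Mateo starts after Rohan ends — done with Rohan.
Yusuf starts before Mateo ends → Mateo and Yusuf overlap.
Nadia starts after Mateo ends — done with Mateo.
Nadia starts before Yusuf ends → Yusuf and Nadia overlap.
Ravi starts after Yusuf ends — done with Yusuf.
Ravi starts after Nadia ends — done with Nadia.
Omar starts before Ravi ends → Ravi and Omar overlap.
Jonas starts before Ravi ends → Ravi and Jonas overlap.
Jonas starts after Omar ends.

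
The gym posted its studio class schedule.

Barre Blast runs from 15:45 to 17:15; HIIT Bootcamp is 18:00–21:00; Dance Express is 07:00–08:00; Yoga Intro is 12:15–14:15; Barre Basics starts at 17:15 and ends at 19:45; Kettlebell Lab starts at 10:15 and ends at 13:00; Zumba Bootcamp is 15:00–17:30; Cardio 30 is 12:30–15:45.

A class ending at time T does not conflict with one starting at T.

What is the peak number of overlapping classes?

Walk through starts and ends in time order (an end at T is processed before a start at T):
07:00 start Dance Express → 1
08:00 end Dance Express → 0
10:15 start Kettlebell Lab → 1
12:15 start Yoga Intro → 2
12:30 start Cardio 30 → 3
13:00 end Kettlebell Lab → 2
14:15 end Yoga Intro → 1
15:00 start Zumba Bootcamp → 2
15:45 end Cardio 30 → 1
15:45 start Barre Blast → 2
17:15 end Barre Blast → 1
17:15 start Barre Basics → 2
17:30 end Zumba Bootcamp → 1
18:00 start HIIT Bootcamp → 2
19:45 end Barre Basics → 1
21:00 end HIIT Bootcamp → 0
Peak is 3, at 12:30 (Cardio 30, Kettlebell Lab, Yoga Intro).

3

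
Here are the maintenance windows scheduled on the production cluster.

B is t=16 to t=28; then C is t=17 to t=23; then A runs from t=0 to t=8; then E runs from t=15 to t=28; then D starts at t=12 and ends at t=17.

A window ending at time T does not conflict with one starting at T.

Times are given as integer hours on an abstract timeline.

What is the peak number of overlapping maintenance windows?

3

Sweep the timeline, counting +1 at each start and −1 at each end (ends before starts at a tie):
t=0 start A → 1
t=8 end A → 0
t=12 start D → 1
t=15 start E → 2
t=16 start B → 3
t=17 end D → 2
t=17 start C → 3
t=23 end C → 2
t=28 end B → 1
t=28 end E → 0
Peak is 3, at t=16 (B, D, E).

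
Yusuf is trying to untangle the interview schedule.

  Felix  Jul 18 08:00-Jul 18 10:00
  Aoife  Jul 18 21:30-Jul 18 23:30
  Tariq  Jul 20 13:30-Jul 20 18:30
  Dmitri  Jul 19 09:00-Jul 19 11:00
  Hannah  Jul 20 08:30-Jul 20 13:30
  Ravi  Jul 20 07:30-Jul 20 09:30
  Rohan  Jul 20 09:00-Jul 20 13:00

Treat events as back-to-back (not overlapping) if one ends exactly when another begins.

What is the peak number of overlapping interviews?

3

Sweep the timeline, counting +1 at each start and −1 at each end (ends before starts at a tie):
Jul 18 08:00 start Felix → 1
Jul 18 10:00 end Felix → 0
Jul 18 21:30 start Aoife → 1
Jul 18 23:30 end Aoife → 0
Jul 19 09:00 start Dmitri → 1
Jul 19 11:00 end Dmitri → 0
Jul 20 07:30 start Ravi → 1
Jul 20 08:30 start Hannah → 2
Jul 20 09:00 start Rohan → 3
Jul 20 09:30 end Ravi → 2
Jul 20 13:00 end Rohan → 1
Jul 20 13:30 end Hannah → 0
Jul 20 13:30 start Tariq → 1
Jul 20 18:30 end Tariq → 0
Peak is 3, at Jul 20 09:00 (Hannah, Ravi, Rohan).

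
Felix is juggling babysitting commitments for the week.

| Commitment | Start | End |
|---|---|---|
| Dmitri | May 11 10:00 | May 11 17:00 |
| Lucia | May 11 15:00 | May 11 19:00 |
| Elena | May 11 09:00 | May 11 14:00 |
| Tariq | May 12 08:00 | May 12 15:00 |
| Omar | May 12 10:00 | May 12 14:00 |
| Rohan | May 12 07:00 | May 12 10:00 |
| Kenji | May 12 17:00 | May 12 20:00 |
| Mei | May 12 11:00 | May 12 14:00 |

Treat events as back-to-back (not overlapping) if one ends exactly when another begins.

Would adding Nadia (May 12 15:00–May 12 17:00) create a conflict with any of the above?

Elena: ends May 11 14:00 at or before Nadia starts May 12 15:00 → clear.
Dmitri: ends May 11 17:00 at or before Nadia starts May 12 15:00 → clear.
Lucia: ends May 11 19:00 at or before Nadia starts May 12 15:00 → clear.
Rohan: ends May 12 10:00 at or before Nadia starts May 12 15:00 → clear.
Tariq: ends May 12 15:00 at or before Nadia starts May 12 15:00 → clear.
Omar: ends May 12 14:00 at or before Nadia starts May 12 15:00 → clear.
Mei: ends May 12 14:00 at or before Nadia starts May 12 15:00 → clear.
Kenji: starts May 12 17:00 at or after Nadia ends May 12 17:00 → clear.

No — it doesn't clash with anything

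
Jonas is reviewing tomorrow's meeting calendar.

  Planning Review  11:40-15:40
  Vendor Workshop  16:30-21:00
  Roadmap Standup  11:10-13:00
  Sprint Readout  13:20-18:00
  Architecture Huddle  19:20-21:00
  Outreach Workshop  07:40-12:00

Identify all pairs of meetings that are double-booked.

Architecture Huddle & Vendor Workshop, Outreach Workshop & Planning Review, Outreach Workshop & Roadmap Standup, Planning Review & Roadmap Standup, Planning Review & Sprint Readout, Sprint Readout & Vendor Workshop

Sorted by start: Outreach Workshop, Roadmap Standup, Planning Review, Sprint Readout, Vendor Workshop, Architecture Huddle.
Roadmap Standup starts before Outreach Workshop ends → Outreach Workshop and Roadmap Standup overlap.
Planning Review starts before Outreach Workshop ends → Outreach Workshop and Planning Review overlap.
Sprint Readout starts after Outreach Workshop ends, so Outreach Workshop has no further overlaps.
Planning Review starts before Roadmap Standup ends → Roadmap Standup and Planning Review overlap.
Sprint Readout starts after Roadmap Standup ends, so Roadmap Standup has no further overlaps.
Sprint Readout starts before Planning Review ends → Planning Review and Sprint Readout overlap.
Vendor Workshop starts after Planning Review ends, so Planning Review has no further overlaps.
Vendor Workshop starts before Sprint Readout ends → Sprint Readout and Vendor Workshop overlap.
Architecture Huddle starts after Sprint Readout ends.
Architecture Huddle starts before Vendor Workshop ends → Vendor Workshop and Architecture Huddle overlap.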